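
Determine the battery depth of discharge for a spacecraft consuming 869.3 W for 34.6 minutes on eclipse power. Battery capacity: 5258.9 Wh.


E_used = P * t / 60 = 869.3 * 34.6 / 60 = 501.2963 Wh
DOD = E_used / E_total * 100 = 501.2963 / 5258.9 * 100
DOD = 9.5323 %

9.5323 %


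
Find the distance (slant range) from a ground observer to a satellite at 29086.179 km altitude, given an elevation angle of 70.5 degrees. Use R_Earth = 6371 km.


h = 29086.179 km, el = 70.5 deg
d = -R_E*sin(el) + sqrt((R_E*sin(el))^2 + 2*R_E*h + h^2)
d = -6371.0000*sin(1.2305) + sqrt((6371.0000*0.9426415)^2 + 2*6371.0000*29086.179 + 29086.179^2)
d = 29387.7745 km

29387.7745 km


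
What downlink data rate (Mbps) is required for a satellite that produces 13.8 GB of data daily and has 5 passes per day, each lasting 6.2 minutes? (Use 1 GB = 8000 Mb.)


total contact time = 5 * 6.2 * 60 = 1860.0000 s
data = 13.8 GB = 110400.0000 Mb
rate = 110400.0000 / 1860.0000 = 59.3548 Mbps

59.3548 Mbps


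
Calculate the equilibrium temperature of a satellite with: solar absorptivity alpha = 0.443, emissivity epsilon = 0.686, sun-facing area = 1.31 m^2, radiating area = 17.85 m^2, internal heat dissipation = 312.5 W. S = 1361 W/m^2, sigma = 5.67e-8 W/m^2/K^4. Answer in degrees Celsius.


Numerator = alpha*S*A_sun + Q_int = 0.443*1361*1.31 + 312.5 = 1102.3291 W
Denominator = eps*sigma*A_rad = 0.686*5.67e-8*17.85 = 6.9429717e-07 W/K^4
T^4 = 1.5876907e+09 K^4
T = 199.6142 K = -73.5358 C

-73.5358 degrees Celsius


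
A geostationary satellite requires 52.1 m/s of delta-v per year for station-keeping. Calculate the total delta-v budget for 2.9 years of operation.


dV = rate * years = 52.1 * 2.9
dV = 151.0900 m/s

151.0900 m/s


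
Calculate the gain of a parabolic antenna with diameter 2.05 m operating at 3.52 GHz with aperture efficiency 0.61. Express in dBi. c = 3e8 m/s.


lambda = c/f = 3e8 / 3.52e+09 = 0.08522727 m
G = eta*(pi*D/lambda)^2 = 0.61*(pi*2.05/0.08522727)^2
G = 3483.2137 (linear)
G = 10*log10(3483.2137) = 35.4198 dBi

35.4198 dBi


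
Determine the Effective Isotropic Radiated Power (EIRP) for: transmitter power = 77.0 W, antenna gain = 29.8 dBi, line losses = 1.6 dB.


Pt = 77.0 W = 18.8649 dBW
EIRP = Pt_dBW + Gt - losses = 18.8649 + 29.8 - 1.6 = 47.0649 dBW

47.0649 dBW


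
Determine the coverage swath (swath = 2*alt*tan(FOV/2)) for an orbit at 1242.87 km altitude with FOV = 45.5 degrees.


FOV = 45.5 deg = 0.7941248 rad
swath = 2 * alt * tan(FOV/2) = 2 * 1242.87 * tan(0.3970624)
swath = 2 * 1242.87 * 0.4193348
swath = 1042.3573 km

1042.3573 km


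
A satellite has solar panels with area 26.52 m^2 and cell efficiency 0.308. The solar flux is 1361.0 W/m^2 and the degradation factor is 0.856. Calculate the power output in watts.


P = area * eta * S * degradation
P = 26.52 * 0.308 * 1361.0 * 0.856
P = 9516.0371 W

9516.0371 W


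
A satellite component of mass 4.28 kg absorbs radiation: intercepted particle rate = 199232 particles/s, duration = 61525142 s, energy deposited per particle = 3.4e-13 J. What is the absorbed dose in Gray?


Total energy deposited = rate * time * E_per
  = 199232 * 61525142 * 3.4e-13 = 4.1676 J
Dose = E_total / mass = 4.1676 / 4.28
Dose = 0.9737486 Gy

0.9737 Gy


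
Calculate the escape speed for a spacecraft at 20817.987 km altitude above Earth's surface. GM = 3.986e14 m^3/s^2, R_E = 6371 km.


r = 6371.0 + 20817.987 = 27188.9870 km = 2.7188987e+07 m
v_esc = sqrt(2*mu/r) = sqrt(2*3.986e14 / 2.7188987e+07)
v_esc = 5414.8587 m/s = 5.4149 km/s

5.4149 km/s


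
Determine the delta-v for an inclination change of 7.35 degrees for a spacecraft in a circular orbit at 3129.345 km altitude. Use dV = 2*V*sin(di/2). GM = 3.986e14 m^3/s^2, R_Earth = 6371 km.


r = 9500.3450 km = 9.500345e+06 m
V = sqrt(mu/r) = 6477.3738 m/s
di = 7.35 deg = 0.1282817 rad
dV = 2*V*sin(di/2) = 2*6477.3738*sin(0.06414085)
dV = 830.3589 m/s = 0.8303589 km/s

0.8304 km/s


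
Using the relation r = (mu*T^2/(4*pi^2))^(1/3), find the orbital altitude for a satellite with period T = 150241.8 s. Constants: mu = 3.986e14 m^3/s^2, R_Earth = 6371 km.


T = 150241.8 s
r = (mu*T^2/(4*pi^2))^(1/3) = (3.986e14 * 150241.8^2 / (4*pi^2))^(1/3)
r = 6.1082908e+07 m = 61082.9080 km
alt = r - R_E = 61082.9080 - 6371 = 54711.9080 km

54711.9080 km


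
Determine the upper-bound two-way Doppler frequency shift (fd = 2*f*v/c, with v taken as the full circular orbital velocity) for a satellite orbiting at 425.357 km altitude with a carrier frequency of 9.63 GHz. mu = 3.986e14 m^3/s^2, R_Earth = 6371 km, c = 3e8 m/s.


r = 6.796357e+06 m
v = sqrt(mu/r) = 7658.2679 m/s (worst-case radial velocity)
f = 9.63 GHz = 9.63e+09 Hz
fd = 2*f*v/c = 2*9.63e+09*7658.2679/3.0e+08
fd = 491660.8000 Hz

491660.8000 Hz


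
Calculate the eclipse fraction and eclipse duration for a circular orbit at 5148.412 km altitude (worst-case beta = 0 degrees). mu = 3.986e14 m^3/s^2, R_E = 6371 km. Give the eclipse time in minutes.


r = 11519.4120 km
T = 205.0716 min
Eclipse fraction = arcsin(R_E/r)/pi = arcsin(6371.0000/11519.4120)/pi
= arcsin(0.5530664)/pi = 0.1865424
Eclipse duration = 0.1865424 * 205.0716 = 38.2545 min

38.2545 minutes


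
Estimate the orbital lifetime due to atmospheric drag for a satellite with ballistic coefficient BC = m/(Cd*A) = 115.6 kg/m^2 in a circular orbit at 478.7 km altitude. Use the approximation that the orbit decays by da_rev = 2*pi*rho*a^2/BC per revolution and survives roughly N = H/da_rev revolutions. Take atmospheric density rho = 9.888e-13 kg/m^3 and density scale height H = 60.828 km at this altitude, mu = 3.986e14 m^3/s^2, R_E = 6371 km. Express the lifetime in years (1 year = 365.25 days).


a = R_E + alt = 6849.7000 km = 6.8497e+06 m
da_rev = 2*pi*rho*a^2/BC = 2*pi*9.888e-13*(6.8497e+06)^2/115.6 = 2.521585 m per revolution
N = H/da_rev = 60828.0000 m / 2.521585 m = 24122.9237 revolutions
P = 2*pi*sqrt(a^3/mu) = 5641.8112 s
lifetime = N*P = 24122.9237 * 5641.8112 = 1.3609698e+08 s = 1575.1965 days
years = 1575.1965 / 365.25 = 4.3127 years

4.3127 years


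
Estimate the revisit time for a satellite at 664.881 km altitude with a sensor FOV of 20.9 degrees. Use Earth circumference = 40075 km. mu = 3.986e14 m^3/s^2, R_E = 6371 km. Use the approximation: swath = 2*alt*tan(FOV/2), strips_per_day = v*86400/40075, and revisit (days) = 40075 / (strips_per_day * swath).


swath = 2*664.881*tan(0.1823869) = 245.2567 km
v = sqrt(mu/r) = 7526.7832 m/s = 7.5268 km/s
strips/day = v*86400/40075 = 7.5268*86400/40075 = 16.2274
coverage/day = strips * swath = 16.2274 * 245.2567 = 3979.8850 km
revisit = 40075 / 3979.8850 = 10.0694 days

10.0694 days


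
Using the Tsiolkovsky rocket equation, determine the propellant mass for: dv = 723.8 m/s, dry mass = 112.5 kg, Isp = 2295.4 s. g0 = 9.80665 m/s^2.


ve = Isp * g0 = 2295.4 * 9.80665 = 22510.184410 m/s
mass ratio = exp(dv/ve) = exp(723.8/22510.184410) = 1.03267687
m_prop = m_dry * (mr - 1) = 112.5 * (1.03267687 - 1)
m_prop = 3.6761 kg

3.6761 kg


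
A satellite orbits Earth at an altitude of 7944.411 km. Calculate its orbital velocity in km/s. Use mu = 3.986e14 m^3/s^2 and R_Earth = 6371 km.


r = R_E + alt = 6371.0 + 7944.411 = 14315.4110 km = 1.4315411e+07 m
v = sqrt(mu/r) = sqrt(3.986e14 / 1.4315411e+07) = 5276.7526 m/s = 5.2768 km/s

5.2768 km/s


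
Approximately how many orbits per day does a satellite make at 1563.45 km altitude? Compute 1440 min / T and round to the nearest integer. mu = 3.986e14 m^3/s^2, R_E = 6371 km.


r = 7.93445e+06 m
T = 2*pi*sqrt(r^3/mu) = 7033.7425 s = 117.2290 min
revs/day = 1440 / 117.2290 = 12.2836
Rounded: 12 revolutions per day

12 revolutions per day


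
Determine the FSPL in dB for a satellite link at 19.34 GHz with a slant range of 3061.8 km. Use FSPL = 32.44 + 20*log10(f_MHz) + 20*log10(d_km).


f = 19.34 GHz = 19340.0000 MHz
d = 3061.8 km
FSPL = 32.44 + 20*log10(19340.0000) + 20*log10(3061.8)
FSPL = 32.44 + 85.7291 + 69.7195
FSPL = 187.8887 dB

187.8887 dB


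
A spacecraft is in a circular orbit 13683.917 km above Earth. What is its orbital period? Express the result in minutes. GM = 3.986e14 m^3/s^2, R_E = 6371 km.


r = 20054.9170 km = 2.0054917e+07 m
T = 2*pi*sqrt(r^3/mu) = 2*pi*sqrt(8.0660815e+21 / 3.986e14)
T = 28264.5792 s = 471.0763 min

471.0763 minutes


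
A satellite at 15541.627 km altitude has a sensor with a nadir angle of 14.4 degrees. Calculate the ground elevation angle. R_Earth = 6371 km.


r = R_E + alt = 21912.6270 km
Law of sines in the satellite / Earth-center / ground-point triangle:
  sin(nadir)/R_E = sin(90 + el)/r  =>  cos(el) = (r/R_E)*sin(nadir)
cos(el) = (21912.6270 / 6371.0000) * sin(14.4 deg) = 0.8553522
el = arccos(0.8553522) = 31.2013 deg
(Earth-central angle = 90 - nadir - el = 44.3987 deg)

31.2013 degrees


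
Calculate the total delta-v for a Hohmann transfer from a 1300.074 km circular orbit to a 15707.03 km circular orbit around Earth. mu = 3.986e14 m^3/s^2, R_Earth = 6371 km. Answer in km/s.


r1 = 7671.0740 km = 7.671074e+06 m
r2 = 22078.0300 km = 2.207803e+07 m
dv1 = sqrt(mu/r1)*(sqrt(2*r2/(r1+r2)) - 1) = 1573.6801 m/s
dv2 = sqrt(mu/r2)*(1 - sqrt(2*r1/(r1+r2))) = 1197.6489 m/s
total dv = |dv1| + |dv2| = 1573.6801 + 1197.6489 = 2771.3290 m/s = 2.7713 km/s

2.7713 km/s


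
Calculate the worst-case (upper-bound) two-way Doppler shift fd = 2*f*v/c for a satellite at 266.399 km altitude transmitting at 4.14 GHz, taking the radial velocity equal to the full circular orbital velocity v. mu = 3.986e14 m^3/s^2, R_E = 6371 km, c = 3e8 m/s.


r = 6.637399e+06 m
v = sqrt(mu/r) = 7749.4287 m/s (worst-case radial velocity)
f = 4.14 GHz = 4.14e+09 Hz
fd = 2*f*v/c = 2*4.14e+09*7749.4287/3.0e+08
fd = 213884.2309 Hz

213884.2309 Hz


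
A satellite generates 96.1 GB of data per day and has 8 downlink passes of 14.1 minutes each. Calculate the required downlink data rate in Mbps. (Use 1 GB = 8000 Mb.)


total contact time = 8 * 14.1 * 60 = 6768.0000 s
data = 96.1 GB = 768800.0000 Mb
rate = 768800.0000 / 6768.0000 = 113.5934 Mbps

113.5934 Mbps


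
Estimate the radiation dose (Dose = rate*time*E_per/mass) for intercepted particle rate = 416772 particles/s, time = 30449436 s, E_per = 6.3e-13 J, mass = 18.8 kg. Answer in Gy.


Total energy deposited = rate * time * E_per
  = 416772 * 30449436 * 6.3e-13 = 7.9950 J
Dose = E_total / mass = 7.9950 / 18.8
Dose = 0.4252658 Gy

0.4253 Gy


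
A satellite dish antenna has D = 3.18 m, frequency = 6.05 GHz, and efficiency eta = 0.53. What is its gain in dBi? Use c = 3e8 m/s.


lambda = c/f = 3e8 / 6.05e+09 = 0.04958678 m
G = eta*(pi*D/lambda)^2 = 0.53*(pi*3.18/0.04958678)^2
G = 21512.8572 (linear)
G = 10*log10(21512.8572) = 43.3270 dBi

43.3270 dBi


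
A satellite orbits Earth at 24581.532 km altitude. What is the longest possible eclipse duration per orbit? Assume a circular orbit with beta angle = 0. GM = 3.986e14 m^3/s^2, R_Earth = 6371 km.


r = 30952.5320 km
T = 903.2422 min
Eclipse fraction = arcsin(R_E/r)/pi = arcsin(6371.0000/30952.5320)/pi
= arcsin(0.2058313)/pi = 0.06598982
Eclipse duration = 0.06598982 * 903.2422 = 59.6048 min

59.6048 minutes


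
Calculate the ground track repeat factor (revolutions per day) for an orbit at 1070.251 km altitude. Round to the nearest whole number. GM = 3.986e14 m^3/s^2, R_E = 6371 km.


r = 7.441251e+06 m
T = 2*pi*sqrt(r^3/mu) = 6388.2242 s = 106.4704 min
revs/day = 1440 / 106.4704 = 13.5249
Rounded: 14 revolutions per day

14 revolutions per day


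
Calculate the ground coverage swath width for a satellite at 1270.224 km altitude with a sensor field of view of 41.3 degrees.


FOV = 41.3 deg = 0.720821 rad
swath = 2 * alt * tan(FOV/2) = 2 * 1270.224 * tan(0.3604105)
swath = 2 * 1270.224 * 0.3768716
swath = 957.4226 km

957.4226 km


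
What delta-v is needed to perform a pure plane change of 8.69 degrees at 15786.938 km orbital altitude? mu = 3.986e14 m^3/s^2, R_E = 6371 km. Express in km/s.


r = 22157.9380 km = 2.2157938e+07 m
V = sqrt(mu/r) = 4241.3487 m/s
di = 8.69 deg = 0.1516691 rad
dV = 2*V*sin(di/2) = 2*4241.3487*sin(0.07583456)
dV = 642.6652 m/s = 0.6426652 km/s

0.6427 km/s


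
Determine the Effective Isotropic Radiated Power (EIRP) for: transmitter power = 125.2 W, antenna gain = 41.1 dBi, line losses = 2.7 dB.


Pt = 125.2 W = 20.9760 dBW
EIRP = Pt_dBW + Gt - losses = 20.9760 + 41.1 - 2.7 = 59.3760 dBW

59.3760 dBW


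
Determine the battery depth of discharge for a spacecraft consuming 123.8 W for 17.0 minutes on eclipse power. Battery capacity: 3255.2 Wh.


E_used = P * t / 60 = 123.8 * 17.0 / 60 = 35.0767 Wh
DOD = E_used / E_total * 100 = 35.0767 / 3255.2 * 100
DOD = 1.0776 %

1.0776 %


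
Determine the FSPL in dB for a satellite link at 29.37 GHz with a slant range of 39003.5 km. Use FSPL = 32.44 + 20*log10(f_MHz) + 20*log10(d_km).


f = 29.37 GHz = 29370.0000 MHz
d = 39003.5 km
FSPL = 32.44 + 20*log10(29370.0000) + 20*log10(39003.5)
FSPL = 32.44 + 89.3581 + 91.8221
FSPL = 213.6202 dB

213.6202 dB


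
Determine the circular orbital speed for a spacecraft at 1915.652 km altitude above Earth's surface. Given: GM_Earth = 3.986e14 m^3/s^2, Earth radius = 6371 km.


r = R_E + alt = 6371.0 + 1915.652 = 8286.6520 km = 8.286652e+06 m
v = sqrt(mu/r) = sqrt(3.986e14 / 8.286652e+06) = 6935.5211 m/s = 6.9355 km/s

6.9355 km/s


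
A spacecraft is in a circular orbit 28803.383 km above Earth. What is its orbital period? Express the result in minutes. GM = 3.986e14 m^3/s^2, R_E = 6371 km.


r = 35174.3830 km = 3.5174383e+07 m
T = 2*pi*sqrt(r^3/mu) = 2*pi*sqrt(4.3519056e+22 / 3.986e14)
T = 65652.4524 s = 1094.2075 min

1094.2075 minutes


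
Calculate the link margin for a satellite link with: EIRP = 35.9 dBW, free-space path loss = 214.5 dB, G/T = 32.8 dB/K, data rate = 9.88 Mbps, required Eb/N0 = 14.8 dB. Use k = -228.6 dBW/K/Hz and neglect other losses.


C/N0 = EIRP - FSPL + G/T - k = 35.9 - 214.5 + 32.8 - (-228.6)
C/N0 = 82.8000 dB-Hz
R_b = 9.88 Mbps = 9.88e+06 bps -> 10*log10(R_b) = 69.9476 dB-Hz
Eb/N0 = C/N0 - 10*log10(R_b) = 82.8000 - 69.9476 = 12.8524 dB
Margin = Eb/N0 - Eb/N0_req = 12.8524 - 14.8 = -1.9476 dB (negative margin: link does not close)

-1.9476 dB


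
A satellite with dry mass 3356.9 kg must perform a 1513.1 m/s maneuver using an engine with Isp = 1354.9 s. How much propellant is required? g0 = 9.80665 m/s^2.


ve = Isp * g0 = 1354.9 * 9.80665 = 13287.030085 m/s
mass ratio = exp(dv/ve) = exp(1513.1/13287.030085) = 1.12061537
m_prop = m_dry * (mr - 1) = 3356.9 * (1.12061537 - 1)
m_prop = 404.8937 kg

404.8937 kg


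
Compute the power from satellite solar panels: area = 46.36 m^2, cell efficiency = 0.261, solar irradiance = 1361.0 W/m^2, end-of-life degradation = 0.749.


P = area * eta * S * degradation
P = 46.36 * 0.261 * 1361.0 * 0.749
P = 12334.5661 W

12334.5661 W


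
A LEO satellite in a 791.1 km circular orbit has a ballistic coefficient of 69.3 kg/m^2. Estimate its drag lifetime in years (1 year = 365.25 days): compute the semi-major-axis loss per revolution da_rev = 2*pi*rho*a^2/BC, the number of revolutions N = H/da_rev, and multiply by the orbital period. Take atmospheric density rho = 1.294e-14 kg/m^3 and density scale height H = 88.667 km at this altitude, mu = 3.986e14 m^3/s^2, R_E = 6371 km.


a = R_E + alt = 7162.1000 km = 7.1621e+06 m
da_rev = 2*pi*rho*a^2/BC = 2*pi*1.294e-14*(7.1621e+06)^2/69.3 = 0.0601813147 m per revolution
N = H/da_rev = 88667.0000 m / 0.0601813147 m = 1.4733311e+06 revolutions
P = 2*pi*sqrt(a^3/mu) = 6032.1453 s
lifetime = N*P = 1.4733311e+06 * 6032.1453 = 8.887347e+09 s = 102862.8121 days
years = 102862.8121 / 365.25 = 281.6230 years

281.6230 years


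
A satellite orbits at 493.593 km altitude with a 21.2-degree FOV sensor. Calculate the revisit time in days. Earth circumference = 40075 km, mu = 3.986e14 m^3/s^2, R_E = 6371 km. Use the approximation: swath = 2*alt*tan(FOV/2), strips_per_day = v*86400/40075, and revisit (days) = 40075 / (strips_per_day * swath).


swath = 2*493.593*tan(0.1850049) = 184.7468 km
v = sqrt(mu/r) = 7620.1102 m/s = 7.6201 km/s
strips/day = v*86400/40075 = 7.6201*86400/40075 = 16.4286
coverage/day = strips * swath = 16.4286 * 184.7468 = 3035.1382 km
revisit = 40075 / 3035.1382 = 13.2037 days

13.2037 days


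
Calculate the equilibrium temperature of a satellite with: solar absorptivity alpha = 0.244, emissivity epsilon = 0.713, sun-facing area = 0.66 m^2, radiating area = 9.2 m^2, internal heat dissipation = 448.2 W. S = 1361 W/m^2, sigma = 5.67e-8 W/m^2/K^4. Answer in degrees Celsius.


Numerator = alpha*S*A_sun + Q_int = 0.244*1361*0.66 + 448.2 = 667.3754 W
Denominator = eps*sigma*A_rad = 0.713*5.67e-8*9.2 = 3.7192932e-07 W/K^4
T^4 = 1.7943609e+09 K^4
T = 205.8152 K = -67.3348 C

-67.3348 degrees Celsius


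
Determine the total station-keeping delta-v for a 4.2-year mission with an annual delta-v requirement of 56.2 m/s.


dV = rate * years = 56.2 * 4.2
dV = 236.0400 m/s

236.0400 m/s


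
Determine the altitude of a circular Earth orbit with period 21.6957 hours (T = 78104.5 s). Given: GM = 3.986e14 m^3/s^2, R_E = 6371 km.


T = 78104.5 s
r = (mu*T^2/(4*pi^2))^(1/3) = (3.986e14 * 78104.5^2 / (4*pi^2))^(1/3)
r = 3.9492069e+07 m = 39492.0693 km
alt = r - R_E = 39492.0693 - 6371 = 33121.0693 km

33121.0693 km


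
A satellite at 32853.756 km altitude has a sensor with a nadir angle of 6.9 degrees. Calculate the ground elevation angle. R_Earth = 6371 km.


r = R_E + alt = 39224.7560 km
Law of sines in the satellite / Earth-center / ground-point triangle:
  sin(nadir)/R_E = sin(90 + el)/r  =>  cos(el) = (r/R_E)*sin(nadir)
cos(el) = (39224.7560 / 6371.0000) * sin(6.9 deg) = 0.7396544
el = arccos(0.7396544) = 42.2980 deg
(Earth-central angle = 90 - nadir - el = 40.8020 deg)

42.2980 degrees


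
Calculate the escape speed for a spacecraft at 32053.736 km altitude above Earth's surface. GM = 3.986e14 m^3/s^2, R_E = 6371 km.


r = 6371.0 + 32053.736 = 38424.7360 km = 3.8424736e+07 m
v_esc = sqrt(2*mu/r) = sqrt(2*3.986e14 / 3.8424736e+07)
v_esc = 4554.8932 m/s = 4.5549 km/s

4.5549 km/s


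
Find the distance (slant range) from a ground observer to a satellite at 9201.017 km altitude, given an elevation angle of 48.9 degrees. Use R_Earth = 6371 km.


h = 9201.017 km, el = 48.9 deg
d = -R_E*sin(el) + sqrt((R_E*sin(el))^2 + 2*R_E*h + h^2)
d = -6371.0000*sin(0.853466) + sqrt((6371.0000*0.7535634)^2 + 2*6371.0000*9201.017 + 9201.017^2)
d = 10197.2881 km

10197.2881 km


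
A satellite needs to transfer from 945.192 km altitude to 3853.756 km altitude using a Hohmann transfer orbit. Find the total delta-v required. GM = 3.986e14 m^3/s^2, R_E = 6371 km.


r1 = 7316.1920 km = 7.316192e+06 m
r2 = 10224.7560 km = 1.0224756e+07 m
dv1 = sqrt(mu/r1)*(sqrt(2*r2/(r1+r2)) - 1) = 588.4978 m/s
dv2 = sqrt(mu/r2)*(1 - sqrt(2*r1/(r1+r2))) = 541.0984 m/s
total dv = |dv1| + |dv2| = 588.4978 + 541.0984 = 1129.5962 m/s = 1.1296 km/s

1.1296 km/s


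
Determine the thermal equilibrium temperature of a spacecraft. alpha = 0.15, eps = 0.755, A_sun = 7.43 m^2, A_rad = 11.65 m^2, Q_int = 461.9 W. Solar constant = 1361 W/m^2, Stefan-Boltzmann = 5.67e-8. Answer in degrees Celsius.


Numerator = alpha*S*A_sun + Q_int = 0.15*1361*7.43 + 461.9 = 1978.7345 W
Denominator = eps*sigma*A_rad = 0.755*5.67e-8*11.65 = 4.9871902e-07 W/K^4
T^4 = 3.9676339e+09 K^4
T = 250.9764 K = -22.1736 C

-22.1736 degrees Celsius


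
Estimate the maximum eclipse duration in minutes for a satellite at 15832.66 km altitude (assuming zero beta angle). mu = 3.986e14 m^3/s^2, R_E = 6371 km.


r = 22203.6600 km
T = 548.7782 min
Eclipse fraction = arcsin(R_E/r)/pi = arcsin(6371.0000/22203.6600)/pi
= arcsin(0.2869347)/pi = 0.09263627
Eclipse duration = 0.09263627 * 548.7782 = 50.8368 min

50.8368 minutes


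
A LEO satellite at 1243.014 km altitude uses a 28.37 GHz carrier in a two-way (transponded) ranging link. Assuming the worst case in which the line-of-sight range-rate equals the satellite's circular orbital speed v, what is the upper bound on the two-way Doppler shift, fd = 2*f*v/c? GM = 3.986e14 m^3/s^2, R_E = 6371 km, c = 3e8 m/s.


r = 7.614014e+06 m
v = sqrt(mu/r) = 7235.3878 m/s (worst-case radial velocity)
f = 28.37 GHz = 2.837e+10 Hz
fd = 2*f*v/c = 2*2.837e+10*7235.3878/3.0e+08
fd = 1.368453e+06 Hz

1.3685e+06 Hz


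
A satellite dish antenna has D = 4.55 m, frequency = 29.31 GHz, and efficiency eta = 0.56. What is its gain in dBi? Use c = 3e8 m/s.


lambda = c/f = 3e8 / 2.931e+10 = 0.01023541 m
G = eta*(pi*D/lambda)^2 = 0.56*(pi*4.55/0.01023541)^2
G = 1.0921938e+06 (linear)
G = 10*log10(1.0921938e+06) = 60.3830 dBi

60.3830 dBi


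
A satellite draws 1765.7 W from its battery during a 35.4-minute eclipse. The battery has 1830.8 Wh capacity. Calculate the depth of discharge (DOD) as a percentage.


E_used = P * t / 60 = 1765.7 * 35.4 / 60 = 1041.7630 Wh
DOD = E_used / E_total * 100 = 1041.7630 / 1830.8 * 100
DOD = 56.9021 %

56.9021 %


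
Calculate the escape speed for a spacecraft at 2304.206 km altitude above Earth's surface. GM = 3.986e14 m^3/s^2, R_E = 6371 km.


r = 6371.0 + 2304.206 = 8675.2060 km = 8.675206e+06 m
v_esc = sqrt(2*mu/r) = sqrt(2*3.986e14 / 8.675206e+06)
v_esc = 9586.1395 m/s = 9.5861 km/s

9.5861 km/s


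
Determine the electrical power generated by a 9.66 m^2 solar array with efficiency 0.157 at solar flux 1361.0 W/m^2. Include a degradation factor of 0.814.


P = area * eta * S * degradation
P = 9.66 * 0.157 * 1361.0 * 0.814
P = 1680.1935 W

1680.1935 W


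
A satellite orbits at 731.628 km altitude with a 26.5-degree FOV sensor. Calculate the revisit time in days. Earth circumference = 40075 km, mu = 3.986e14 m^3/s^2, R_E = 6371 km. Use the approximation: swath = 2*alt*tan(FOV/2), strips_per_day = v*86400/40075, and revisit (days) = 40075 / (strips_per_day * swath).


swath = 2*731.628*tan(0.2312561) = 344.5511 km
v = sqrt(mu/r) = 7491.3332 m/s = 7.4913 km/s
strips/day = v*86400/40075 = 7.4913*86400/40075 = 16.1510
coverage/day = strips * swath = 16.1510 * 344.5511 = 5564.8428 km
revisit = 40075 / 5564.8428 = 7.2015 days

7.2015 days


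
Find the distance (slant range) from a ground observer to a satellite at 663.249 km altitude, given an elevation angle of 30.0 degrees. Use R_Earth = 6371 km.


h = 663.249 km, el = 30.0 deg
d = -R_E*sin(el) + sqrt((R_E*sin(el))^2 + 2*R_E*h + h^2)
d = -6371.0000*sin(0.5235988) + sqrt((6371.0000*0.5000)^2 + 2*6371.0000*663.249 + 663.249^2)
d = 1177.8047 km

1177.8047 km


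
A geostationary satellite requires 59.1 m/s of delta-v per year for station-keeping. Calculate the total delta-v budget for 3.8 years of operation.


dV = rate * years = 59.1 * 3.8
dV = 224.5800 m/s

224.5800 m/s


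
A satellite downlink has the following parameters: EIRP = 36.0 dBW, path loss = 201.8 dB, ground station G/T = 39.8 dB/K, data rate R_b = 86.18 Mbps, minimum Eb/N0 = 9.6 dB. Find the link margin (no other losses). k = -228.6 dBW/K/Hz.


C/N0 = EIRP - FSPL + G/T - k = 36.0 - 201.8 + 39.8 - (-228.6)
C/N0 = 102.6000 dB-Hz
R_b = 86.18 Mbps = 8.618e+07 bps -> 10*log10(R_b) = 79.3541 dB-Hz
Eb/N0 = C/N0 - 10*log10(R_b) = 102.6000 - 79.3541 = 23.2459 dB
Margin = Eb/N0 - Eb/N0_req = 23.2459 - 9.6 = 13.6459 dB (link closes)

13.6459 dB


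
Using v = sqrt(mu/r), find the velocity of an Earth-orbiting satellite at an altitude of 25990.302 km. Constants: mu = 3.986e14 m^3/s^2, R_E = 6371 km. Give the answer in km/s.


r = R_E + alt = 6371.0 + 25990.302 = 32361.3020 km = 3.2361302e+07 m
v = sqrt(mu/r) = sqrt(3.986e14 / 3.2361302e+07) = 3509.5841 m/s = 3.5096 km/s

3.5096 km/s


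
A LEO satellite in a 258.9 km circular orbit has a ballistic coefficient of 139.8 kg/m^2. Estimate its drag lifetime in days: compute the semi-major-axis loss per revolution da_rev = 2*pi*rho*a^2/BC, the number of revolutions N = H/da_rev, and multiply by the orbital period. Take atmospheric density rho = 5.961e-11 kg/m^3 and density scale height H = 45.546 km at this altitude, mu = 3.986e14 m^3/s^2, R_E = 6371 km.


a = R_E + alt = 6629.9000 km = 6.6299e+06 m
da_rev = 2*pi*rho*a^2/BC = 2*pi*5.961e-11*(6.6299e+06)^2/139.8 = 117.762163 m per revolution
N = H/da_rev = 45546.0000 m / 117.762163 m = 386.7626 revolutions
P = 2*pi*sqrt(a^3/mu) = 5372.4414 s
lifetime = N*P = 386.7626 * 5372.4414 = 2.0778594e+06 s = 24.0493 days

24.0493 days


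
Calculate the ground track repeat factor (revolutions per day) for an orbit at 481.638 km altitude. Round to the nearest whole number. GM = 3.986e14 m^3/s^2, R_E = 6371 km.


r = 6.852638e+06 m
T = 2*pi*sqrt(r^3/mu) = 5645.4414 s = 94.0907 min
revs/day = 1440 / 94.0907 = 15.3044
Rounded: 15 revolutions per day

15 revolutions per day


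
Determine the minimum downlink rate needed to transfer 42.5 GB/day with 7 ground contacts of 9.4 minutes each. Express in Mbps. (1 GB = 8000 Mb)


total contact time = 7 * 9.4 * 60 = 3948.0000 s
data = 42.5 GB = 340000.0000 Mb
rate = 340000.0000 / 3948.0000 = 86.1196 Mbps

86.1196 Mbps


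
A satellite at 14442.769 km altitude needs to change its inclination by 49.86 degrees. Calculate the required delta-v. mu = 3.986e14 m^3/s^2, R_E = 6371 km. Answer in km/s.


r = 20813.7690 km = 2.0813769e+07 m
V = sqrt(mu/r) = 4376.1609 m/s
di = 49.86 deg = 0.8702212 rad
dV = 2*V*sin(di/2) = 2*4376.1609*sin(0.4351106)
dV = 3689.1971 m/s = 3.6892 km/s

3.6892 km/s


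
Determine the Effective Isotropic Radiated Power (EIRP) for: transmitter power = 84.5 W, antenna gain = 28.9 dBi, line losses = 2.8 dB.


Pt = 84.5 W = 19.2686 dBW
EIRP = Pt_dBW + Gt - losses = 19.2686 + 28.9 - 2.8 = 45.3686 dBW

45.3686 dBW


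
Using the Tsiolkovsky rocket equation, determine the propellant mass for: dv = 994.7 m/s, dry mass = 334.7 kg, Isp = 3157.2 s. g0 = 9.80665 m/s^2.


ve = Isp * g0 = 3157.2 * 9.80665 = 30961.555380 m/s
mass ratio = exp(dv/ve) = exp(994.7/30961.555380) = 1.03264858
m_prop = m_dry * (mr - 1) = 334.7 * (1.03264858 - 1)
m_prop = 10.9275 kg

10.9275 kg


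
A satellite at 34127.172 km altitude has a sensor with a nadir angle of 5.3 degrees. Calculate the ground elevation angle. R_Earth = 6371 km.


r = R_E + alt = 40498.1720 km
Law of sines in the satellite / Earth-center / ground-point triangle:
  sin(nadir)/R_E = sin(90 + el)/r  =>  cos(el) = (r/R_E)*sin(nadir)
cos(el) = (40498.1720 / 6371.0000) * sin(5.3 deg) = 0.5871668
el = arccos(0.5871668) = 54.0438 deg
(Earth-central angle = 90 - nadir - el = 30.6562 deg)

54.0438 degrees


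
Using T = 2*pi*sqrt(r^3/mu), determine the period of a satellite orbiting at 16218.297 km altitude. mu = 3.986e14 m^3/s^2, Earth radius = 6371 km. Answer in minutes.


r = 22589.2970 km = 2.2589297e+07 m
T = 2*pi*sqrt(r^3/mu) = 2*pi*sqrt(1.1526784e+22 / 3.986e14)
T = 33788.2185 s = 563.1370 min

563.1370 minutes


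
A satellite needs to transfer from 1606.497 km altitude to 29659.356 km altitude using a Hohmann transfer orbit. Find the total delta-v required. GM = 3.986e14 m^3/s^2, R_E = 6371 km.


r1 = 7977.4970 km = 7.977497e+06 m
r2 = 36030.3560 km = 3.6030356e+07 m
dv1 = sqrt(mu/r1)*(sqrt(2*r2/(r1+r2)) - 1) = 1976.5966 m/s
dv2 = sqrt(mu/r2)*(1 - sqrt(2*r1/(r1+r2))) = 1323.3850 m/s
total dv = |dv1| + |dv2| = 1976.5966 + 1323.3850 = 3299.9816 m/s = 3.3000 km/s

3.3000 km/s


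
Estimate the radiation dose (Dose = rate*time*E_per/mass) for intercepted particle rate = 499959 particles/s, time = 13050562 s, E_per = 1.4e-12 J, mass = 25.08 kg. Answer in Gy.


Total energy deposited = rate * time * E_per
  = 499959 * 13050562 * 1.4e-12 = 9.1346 J
Dose = E_total / mass = 9.1346 / 25.08
Dose = 0.3642203 Gy

0.3642 Gy


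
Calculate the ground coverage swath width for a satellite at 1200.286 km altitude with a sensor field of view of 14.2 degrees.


FOV = 14.2 deg = 0.2478368 rad
swath = 2 * alt * tan(FOV/2) = 2 * 1200.286 * tan(0.1239184)
swath = 2 * 1200.286 * 0.1245566
swath = 299.0070 km

299.0070 km


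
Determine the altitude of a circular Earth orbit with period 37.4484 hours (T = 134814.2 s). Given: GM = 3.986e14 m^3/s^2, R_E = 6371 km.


T = 134814.2 s
r = (mu*T^2/(4*pi^2))^(1/3) = (3.986e14 * 134814.2^2 / (4*pi^2))^(1/3)
r = 5.682633e+07 m = 56826.3304 km
alt = r - R_E = 56826.3304 - 6371 = 50455.3304 km

50455.3304 km


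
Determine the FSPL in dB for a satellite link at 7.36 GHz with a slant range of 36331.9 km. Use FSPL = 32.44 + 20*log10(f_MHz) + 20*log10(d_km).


f = 7.36 GHz = 7360.0000 MHz
d = 36331.9 km
FSPL = 32.44 + 20*log10(7360.0000) + 20*log10(36331.9)
FSPL = 32.44 + 77.3376 + 91.2058
FSPL = 200.9833 dB

200.9833 dB


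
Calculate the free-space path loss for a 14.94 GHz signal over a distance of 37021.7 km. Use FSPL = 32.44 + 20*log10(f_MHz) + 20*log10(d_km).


f = 14.94 GHz = 14940.0000 MHz
d = 37021.7 km
FSPL = 32.44 + 20*log10(14940.0000) + 20*log10(37021.7)
FSPL = 32.44 + 83.4870 + 91.3691
FSPL = 207.2961 dB

207.2961 dB


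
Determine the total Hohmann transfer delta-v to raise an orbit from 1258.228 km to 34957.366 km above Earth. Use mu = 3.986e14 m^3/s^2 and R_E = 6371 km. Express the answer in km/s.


r1 = 7629.2280 km = 7.629228e+06 m
r2 = 41328.3660 km = 4.1328366e+07 m
dv1 = sqrt(mu/r1)*(sqrt(2*r2/(r1+r2)) - 1) = 2163.8160 m/s
dv2 = sqrt(mu/r2)*(1 - sqrt(2*r1/(r1+r2))) = 1371.8297 m/s
total dv = |dv1| + |dv2| = 2163.8160 + 1371.8297 = 3535.6457 m/s = 3.5356 km/s

3.5356 km/s


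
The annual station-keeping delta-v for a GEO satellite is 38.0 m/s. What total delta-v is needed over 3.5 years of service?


dV = rate * years = 38.0 * 3.5
dV = 133.0000 m/s

133.0000 m/s


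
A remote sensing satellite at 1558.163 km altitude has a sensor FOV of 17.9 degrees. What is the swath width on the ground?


FOV = 17.9 deg = 0.3124139 rad
swath = 2 * alt * tan(FOV/2) = 2 * 1558.163 * tan(0.156207)
swath = 2 * 1558.163 * 0.15749
swath = 490.7902 km

490.7902 km


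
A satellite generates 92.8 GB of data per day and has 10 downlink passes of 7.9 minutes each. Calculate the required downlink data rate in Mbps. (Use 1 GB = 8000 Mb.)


total contact time = 10 * 7.9 * 60 = 4740.0000 s
data = 92.8 GB = 742400.0000 Mb
rate = 742400.0000 / 4740.0000 = 156.6245 Mbps

156.6245 Mbps


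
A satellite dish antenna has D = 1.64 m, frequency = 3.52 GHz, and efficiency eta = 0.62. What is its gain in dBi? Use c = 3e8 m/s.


lambda = c/f = 3e8 / 3.52e+09 = 0.08522727 m
G = eta*(pi*D/lambda)^2 = 0.62*(pi*1.64/0.08522727)^2
G = 2265.8020 (linear)
G = 10*log10(2265.8020) = 33.5522 dBi

33.5522 dBi


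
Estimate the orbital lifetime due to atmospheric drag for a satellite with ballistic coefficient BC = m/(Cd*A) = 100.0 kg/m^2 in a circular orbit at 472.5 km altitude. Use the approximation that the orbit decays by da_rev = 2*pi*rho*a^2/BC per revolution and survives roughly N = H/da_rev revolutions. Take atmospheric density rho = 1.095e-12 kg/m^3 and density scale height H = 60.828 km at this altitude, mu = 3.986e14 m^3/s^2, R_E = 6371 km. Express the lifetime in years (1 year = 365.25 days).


a = R_E + alt = 6843.5000 km = 6.8435e+06 m
da_rev = 2*pi*rho*a^2/BC = 2*pi*1.095e-12*(6.8435e+06)^2/100.0 = 3.222185 m per revolution
N = H/da_rev = 60828.0000 m / 3.222185 m = 18877.8707 revolutions
P = 2*pi*sqrt(a^3/mu) = 5634.1529 s
lifetime = N*P = 18877.8707 * 5634.1529 = 1.0636081e+08 s = 1231.0279 days
years = 1231.0279 / 365.25 = 3.3704 years

3.3704 years


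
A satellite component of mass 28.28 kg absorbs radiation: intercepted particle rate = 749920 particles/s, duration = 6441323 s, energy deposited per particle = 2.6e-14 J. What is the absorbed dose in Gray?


Total energy deposited = rate * time * E_per
  = 749920 * 6441323 * 2.6e-14 = 0.1255924 J
Dose = E_total / mass = 0.1255924 / 28.28
Dose = 0.004441033 Gy

0.0044 Gy


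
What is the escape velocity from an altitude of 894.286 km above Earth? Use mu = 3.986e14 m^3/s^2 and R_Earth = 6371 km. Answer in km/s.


r = 6371.0 + 894.286 = 7265.2860 km = 7.265286e+06 m
v_esc = sqrt(2*mu/r) = sqrt(2*3.986e14 / 7.265286e+06)
v_esc = 10475.0785 m/s = 10.4751 km/s

10.4751 km/s


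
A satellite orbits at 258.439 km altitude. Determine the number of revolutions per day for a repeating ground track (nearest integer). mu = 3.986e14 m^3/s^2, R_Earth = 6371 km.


r = 6.629439e+06 m
T = 2*pi*sqrt(r^3/mu) = 5371.8811 s = 89.5314 min
revs/day = 1440 / 89.5314 = 16.0838
Rounded: 16 revolutions per day

16 revolutions per day


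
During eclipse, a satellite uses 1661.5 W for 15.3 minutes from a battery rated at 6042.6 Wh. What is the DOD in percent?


E_used = P * t / 60 = 1661.5 * 15.3 / 60 = 423.6825 Wh
DOD = E_used / E_total * 100 = 423.6825 / 6042.6 * 100
DOD = 7.0116 %

7.0116 %


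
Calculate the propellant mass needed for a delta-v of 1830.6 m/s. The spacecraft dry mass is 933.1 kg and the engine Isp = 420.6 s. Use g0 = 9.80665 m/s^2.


ve = Isp * g0 = 420.6 * 9.80665 = 4124.676990 m/s
mass ratio = exp(dv/ve) = exp(1830.6/4124.676990) = 1.55864456
m_prop = m_dry * (mr - 1) = 933.1 * (1.55864456 - 1)
m_prop = 521.2712 kg

521.2712 kg


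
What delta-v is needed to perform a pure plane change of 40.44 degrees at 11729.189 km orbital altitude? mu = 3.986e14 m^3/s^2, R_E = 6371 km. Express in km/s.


r = 18100.1890 km = 1.8100189e+07 m
V = sqrt(mu/r) = 4692.7465 m/s
di = 40.44 deg = 0.7058111 rad
dV = 2*V*sin(di/2) = 2*4692.7465*sin(0.3529056)
dV = 3243.8683 m/s = 3.2439 km/s

3.2439 km/s


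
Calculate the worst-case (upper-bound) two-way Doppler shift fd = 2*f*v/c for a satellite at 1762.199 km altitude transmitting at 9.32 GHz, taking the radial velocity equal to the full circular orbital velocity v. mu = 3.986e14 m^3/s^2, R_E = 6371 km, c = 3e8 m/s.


r = 8.133199e+06 m
v = sqrt(mu/r) = 7000.6433 m/s (worst-case radial velocity)
f = 9.32 GHz = 9.32e+09 Hz
fd = 2*f*v/c = 2*9.32e+09*7000.6433/3.0e+08
fd = 434973.3018 Hz

434973.3018 Hz


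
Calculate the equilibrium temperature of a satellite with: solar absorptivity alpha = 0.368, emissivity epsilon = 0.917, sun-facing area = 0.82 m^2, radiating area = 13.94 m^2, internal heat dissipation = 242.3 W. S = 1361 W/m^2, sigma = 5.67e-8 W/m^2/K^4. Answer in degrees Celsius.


Numerator = alpha*S*A_sun + Q_int = 0.368*1361*0.82 + 242.3 = 652.9954 W
Denominator = eps*sigma*A_rad = 0.917*5.67e-8*13.94 = 7.2479497e-07 W/K^4
T^4 = 9.0093805e+08 K^4
T = 173.2502 K = -99.8998 C

-99.8998 degrees Celsius


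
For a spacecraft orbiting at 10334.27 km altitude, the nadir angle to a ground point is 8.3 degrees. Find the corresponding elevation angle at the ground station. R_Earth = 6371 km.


r = R_E + alt = 16705.2700 km
Law of sines in the satellite / Earth-center / ground-point triangle:
  sin(nadir)/R_E = sin(90 + el)/r  =>  cos(el) = (r/R_E)*sin(nadir)
cos(el) = (16705.2700 / 6371.0000) * sin(8.3 deg) = 0.3785135
el = arccos(0.3785135) = 67.7584 deg
(Earth-central angle = 90 - nadir - el = 13.9416 deg)

67.7584 degrees


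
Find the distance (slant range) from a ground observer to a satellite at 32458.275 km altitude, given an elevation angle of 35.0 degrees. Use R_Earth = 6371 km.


h = 32458.275 km, el = 35.0 deg
d = -R_E*sin(el) + sqrt((R_E*sin(el))^2 + 2*R_E*h + h^2)
d = -6371.0000*sin(0.6108652) + sqrt((6371.0000*0.5735764)^2 + 2*6371.0000*32458.275 + 32458.275^2)
d = 34822.7057 km

34822.7057 km


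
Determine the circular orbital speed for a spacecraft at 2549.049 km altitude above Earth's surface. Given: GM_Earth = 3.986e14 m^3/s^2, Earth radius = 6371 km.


r = R_E + alt = 6371.0 + 2549.049 = 8920.0490 km = 8.920049e+06 m
v = sqrt(mu/r) = sqrt(3.986e14 / 8.920049e+06) = 6684.7478 m/s = 6.6847 km/s

6.6847 km/s


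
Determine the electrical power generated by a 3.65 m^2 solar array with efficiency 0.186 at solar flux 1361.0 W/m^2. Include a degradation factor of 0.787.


P = area * eta * S * degradation
P = 3.65 * 0.186 * 1361.0 * 0.787
P = 727.1745 W

727.1745 W


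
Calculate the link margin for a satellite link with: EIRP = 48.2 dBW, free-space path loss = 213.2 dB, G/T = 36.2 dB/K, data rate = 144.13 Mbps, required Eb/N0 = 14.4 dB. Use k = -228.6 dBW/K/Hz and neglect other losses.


C/N0 = EIRP - FSPL + G/T - k = 48.2 - 213.2 + 36.2 - (-228.6)
C/N0 = 99.8000 dB-Hz
R_b = 144.13 Mbps = 1.4413e+08 bps -> 10*log10(R_b) = 81.5875 dB-Hz
Eb/N0 = C/N0 - 10*log10(R_b) = 99.8000 - 81.5875 = 18.2125 dB
Margin = Eb/N0 - Eb/N0_req = 18.2125 - 14.4 = 3.8125 dB (link closes)

3.8125 dB


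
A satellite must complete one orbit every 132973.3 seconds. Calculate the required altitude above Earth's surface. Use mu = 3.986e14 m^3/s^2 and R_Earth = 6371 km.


T = 132973.3 s
r = (mu*T^2/(4*pi^2))^(1/3) = (3.986e14 * 132973.3^2 / (4*pi^2))^(1/3)
r = 5.6307833e+07 m = 56307.8334 km
alt = r - R_E = 56307.8334 - 6371 = 49936.8334 km

49936.8334 km


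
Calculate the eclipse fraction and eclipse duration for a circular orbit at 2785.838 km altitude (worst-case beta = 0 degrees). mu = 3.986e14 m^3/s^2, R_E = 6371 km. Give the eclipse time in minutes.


r = 9156.8380 km
T = 145.3377 min
Eclipse fraction = arcsin(R_E/r)/pi = arcsin(6371.0000/9156.8380)/pi
= arcsin(0.6957642)/pi = 0.2449341
Eclipse duration = 0.2449341 * 145.3377 = 35.5982 min

35.5982 minutes


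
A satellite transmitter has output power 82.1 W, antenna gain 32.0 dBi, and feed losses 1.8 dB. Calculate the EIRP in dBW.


Pt = 82.1 W = 19.1434 dBW
EIRP = Pt_dBW + Gt - losses = 19.1434 + 32.0 - 1.8 = 49.3434 dBW

49.3434 dBW


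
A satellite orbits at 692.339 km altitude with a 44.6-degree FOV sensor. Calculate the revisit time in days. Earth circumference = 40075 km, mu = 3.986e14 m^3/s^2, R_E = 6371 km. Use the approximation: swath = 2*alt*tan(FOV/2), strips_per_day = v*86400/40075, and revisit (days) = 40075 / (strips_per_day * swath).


swath = 2*692.339*tan(0.3892084) = 567.8978 km
v = sqrt(mu/r) = 7512.1391 m/s = 7.5121 km/s
strips/day = v*86400/40075 = 7.5121*86400/40075 = 16.1959
coverage/day = strips * swath = 16.1959 * 567.8978 = 9197.5900 km
revisit = 40075 / 9197.5900 = 4.3571 days

4.3571 days


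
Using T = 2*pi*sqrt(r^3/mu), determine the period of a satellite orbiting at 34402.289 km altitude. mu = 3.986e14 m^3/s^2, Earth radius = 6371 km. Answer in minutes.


r = 40773.2890 km = 4.0773289e+07 m
T = 2*pi*sqrt(r^3/mu) = 2*pi*sqrt(6.7784007e+22 / 3.986e14)
T = 81936.0153 s = 1365.6003 min

1365.6003 minutes


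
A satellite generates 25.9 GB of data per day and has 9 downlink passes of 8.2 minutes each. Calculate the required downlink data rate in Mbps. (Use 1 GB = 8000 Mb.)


total contact time = 9 * 8.2 * 60 = 4428.0000 s
data = 25.9 GB = 207200.0000 Mb
rate = 207200.0000 / 4428.0000 = 46.7931 Mbps

46.7931 Mbps


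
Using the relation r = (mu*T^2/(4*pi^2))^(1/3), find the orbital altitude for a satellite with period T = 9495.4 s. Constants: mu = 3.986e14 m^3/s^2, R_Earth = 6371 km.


T = 9495.4 s
r = (mu*T^2/(4*pi^2))^(1/3) = (3.986e14 * 9495.4^2 / (4*pi^2))^(1/3)
r = 9.6917312e+06 m = 9691.7312 km
alt = r - R_E = 9691.7312 - 6371 = 3320.7312 km

3320.7312 km


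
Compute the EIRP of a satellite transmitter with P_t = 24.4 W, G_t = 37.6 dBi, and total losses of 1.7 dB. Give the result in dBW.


Pt = 24.4 W = 13.8739 dBW
EIRP = Pt_dBW + Gt - losses = 13.8739 + 37.6 - 1.7 = 49.7739 dBW

49.7739 dBW


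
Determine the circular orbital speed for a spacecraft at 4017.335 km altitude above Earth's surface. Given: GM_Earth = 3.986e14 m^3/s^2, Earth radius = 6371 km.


r = R_E + alt = 6371.0 + 4017.335 = 10388.3350 km = 1.0388335e+07 m
v = sqrt(mu/r) = sqrt(3.986e14 / 1.0388335e+07) = 6194.3490 m/s = 6.1943 km/s

6.1943 km/s


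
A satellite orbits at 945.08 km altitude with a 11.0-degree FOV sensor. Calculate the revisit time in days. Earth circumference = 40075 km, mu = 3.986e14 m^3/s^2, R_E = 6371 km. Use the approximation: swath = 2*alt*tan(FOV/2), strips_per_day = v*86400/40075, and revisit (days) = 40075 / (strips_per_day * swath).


swath = 2*945.08*tan(0.09599311) = 182.0017 km
v = sqrt(mu/r) = 7381.2417 m/s = 7.3812 km/s
strips/day = v*86400/40075 = 7.3812*86400/40075 = 15.9136
coverage/day = strips * swath = 15.9136 * 182.0017 = 2896.3104 km
revisit = 40075 / 2896.3104 = 13.8366 days

13.8366 days
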